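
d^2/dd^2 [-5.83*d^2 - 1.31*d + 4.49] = -11.6600000000000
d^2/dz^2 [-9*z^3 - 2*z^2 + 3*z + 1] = -54*z - 4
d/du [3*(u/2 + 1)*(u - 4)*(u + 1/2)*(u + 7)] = 6*u^3 + 99*u^2/4 - 117*u/2 - 201/2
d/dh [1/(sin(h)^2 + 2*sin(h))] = -2*(sin(h) + 1)*cos(h)/((sin(h) + 2)^2*sin(h)^2)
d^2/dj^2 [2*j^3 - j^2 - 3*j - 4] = 12*j - 2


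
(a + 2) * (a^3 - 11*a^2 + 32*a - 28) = a^4 - 9*a^3 + 10*a^2 + 36*a - 56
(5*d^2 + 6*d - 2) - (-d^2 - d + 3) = 6*d^2 + 7*d - 5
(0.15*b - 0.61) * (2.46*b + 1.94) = 0.369*b^2 - 1.2096*b - 1.1834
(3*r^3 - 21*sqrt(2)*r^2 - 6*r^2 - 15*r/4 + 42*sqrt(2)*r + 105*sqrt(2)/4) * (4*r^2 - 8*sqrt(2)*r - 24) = 12*r^5 - 108*sqrt(2)*r^4 - 24*r^4 + 249*r^3 + 216*sqrt(2)*r^3 - 528*r^2 + 639*sqrt(2)*r^2 - 1008*sqrt(2)*r - 330*r - 630*sqrt(2)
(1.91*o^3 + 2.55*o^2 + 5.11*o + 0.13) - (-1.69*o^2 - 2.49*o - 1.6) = 1.91*o^3 + 4.24*o^2 + 7.6*o + 1.73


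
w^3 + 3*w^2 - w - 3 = (w - 1)*(w + 1)*(w + 3)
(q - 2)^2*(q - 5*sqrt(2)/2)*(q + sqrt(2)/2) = q^4 - 4*q^3 - 2*sqrt(2)*q^3 + 3*q^2/2 + 8*sqrt(2)*q^2 - 8*sqrt(2)*q + 10*q - 10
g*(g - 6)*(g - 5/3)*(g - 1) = g^4 - 26*g^3/3 + 53*g^2/3 - 10*g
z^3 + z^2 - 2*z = z*(z - 1)*(z + 2)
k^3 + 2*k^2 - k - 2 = (k - 1)*(k + 1)*(k + 2)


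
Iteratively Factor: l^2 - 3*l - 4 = (l - 4)*(l + 1)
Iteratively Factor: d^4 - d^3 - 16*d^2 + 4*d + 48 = (d + 2)*(d^3 - 3*d^2 - 10*d + 24) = (d - 2)*(d + 2)*(d^2 - d - 12) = (d - 4)*(d - 2)*(d + 2)*(d + 3)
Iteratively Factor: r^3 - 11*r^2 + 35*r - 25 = (r - 1)*(r^2 - 10*r + 25) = (r - 5)*(r - 1)*(r - 5)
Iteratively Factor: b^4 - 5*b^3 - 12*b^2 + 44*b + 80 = (b - 4)*(b^3 - b^2 - 16*b - 20) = (b - 5)*(b - 4)*(b^2 + 4*b + 4) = (b - 5)*(b - 4)*(b + 2)*(b + 2)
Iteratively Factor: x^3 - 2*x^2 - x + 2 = (x - 1)*(x^2 - x - 2) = (x - 1)*(x + 1)*(x - 2)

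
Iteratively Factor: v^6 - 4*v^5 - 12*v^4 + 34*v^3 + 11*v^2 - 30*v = (v + 3)*(v^5 - 7*v^4 + 9*v^3 + 7*v^2 - 10*v) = (v + 1)*(v + 3)*(v^4 - 8*v^3 + 17*v^2 - 10*v) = (v - 2)*(v + 1)*(v + 3)*(v^3 - 6*v^2 + 5*v) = v*(v - 2)*(v + 1)*(v + 3)*(v^2 - 6*v + 5) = v*(v - 2)*(v - 1)*(v + 1)*(v + 3)*(v - 5)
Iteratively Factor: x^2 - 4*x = (x)*(x - 4)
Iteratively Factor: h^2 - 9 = (h - 3)*(h + 3)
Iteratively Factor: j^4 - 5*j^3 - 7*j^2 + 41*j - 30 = (j + 3)*(j^3 - 8*j^2 + 17*j - 10) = (j - 5)*(j + 3)*(j^2 - 3*j + 2) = (j - 5)*(j - 2)*(j + 3)*(j - 1)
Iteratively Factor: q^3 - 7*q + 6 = (q + 3)*(q^2 - 3*q + 2) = (q - 1)*(q + 3)*(q - 2)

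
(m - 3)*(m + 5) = m^2 + 2*m - 15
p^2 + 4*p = p*(p + 4)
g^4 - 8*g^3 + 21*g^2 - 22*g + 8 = (g - 4)*(g - 2)*(g - 1)^2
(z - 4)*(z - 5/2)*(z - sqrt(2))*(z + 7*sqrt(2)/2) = z^4 - 13*z^3/2 + 5*sqrt(2)*z^3/2 - 65*sqrt(2)*z^2/4 + 3*z^2 + 25*sqrt(2)*z + 91*z/2 - 70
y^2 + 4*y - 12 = (y - 2)*(y + 6)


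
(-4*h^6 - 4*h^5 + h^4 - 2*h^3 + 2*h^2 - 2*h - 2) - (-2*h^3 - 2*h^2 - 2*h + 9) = -4*h^6 - 4*h^5 + h^4 + 4*h^2 - 11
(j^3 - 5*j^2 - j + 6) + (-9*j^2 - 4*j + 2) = j^3 - 14*j^2 - 5*j + 8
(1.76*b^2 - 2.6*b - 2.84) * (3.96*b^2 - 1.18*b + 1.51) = 6.9696*b^4 - 12.3728*b^3 - 5.5208*b^2 - 0.574800000000001*b - 4.2884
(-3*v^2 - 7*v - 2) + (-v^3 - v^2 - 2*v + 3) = -v^3 - 4*v^2 - 9*v + 1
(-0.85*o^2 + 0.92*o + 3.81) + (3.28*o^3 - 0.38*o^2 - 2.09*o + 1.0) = 3.28*o^3 - 1.23*o^2 - 1.17*o + 4.81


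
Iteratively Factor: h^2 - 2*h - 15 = (h + 3)*(h - 5)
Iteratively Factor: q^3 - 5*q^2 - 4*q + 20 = (q - 5)*(q^2 - 4) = (q - 5)*(q + 2)*(q - 2)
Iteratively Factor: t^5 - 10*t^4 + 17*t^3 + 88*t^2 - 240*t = (t)*(t^4 - 10*t^3 + 17*t^2 + 88*t - 240) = t*(t - 4)*(t^3 - 6*t^2 - 7*t + 60) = t*(t - 4)^2*(t^2 - 2*t - 15) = t*(t - 5)*(t - 4)^2*(t + 3)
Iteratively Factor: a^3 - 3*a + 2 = (a - 1)*(a^2 + a - 2) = (a - 1)^2*(a + 2)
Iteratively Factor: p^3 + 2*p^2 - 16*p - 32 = (p - 4)*(p^2 + 6*p + 8) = (p - 4)*(p + 2)*(p + 4)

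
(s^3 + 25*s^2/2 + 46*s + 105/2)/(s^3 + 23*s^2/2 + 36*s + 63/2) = (2*s + 5)/(2*s + 3)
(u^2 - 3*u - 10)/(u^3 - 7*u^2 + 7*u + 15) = (u + 2)/(u^2 - 2*u - 3)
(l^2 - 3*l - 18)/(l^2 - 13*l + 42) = (l + 3)/(l - 7)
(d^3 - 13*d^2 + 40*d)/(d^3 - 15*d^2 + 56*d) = (d - 5)/(d - 7)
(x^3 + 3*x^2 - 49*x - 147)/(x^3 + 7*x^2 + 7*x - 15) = (x^2 - 49)/(x^2 + 4*x - 5)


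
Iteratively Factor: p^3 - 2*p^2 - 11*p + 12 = (p - 4)*(p^2 + 2*p - 3) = (p - 4)*(p + 3)*(p - 1)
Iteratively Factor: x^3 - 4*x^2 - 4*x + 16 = (x + 2)*(x^2 - 6*x + 8) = (x - 4)*(x + 2)*(x - 2)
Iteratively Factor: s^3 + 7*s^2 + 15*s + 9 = (s + 3)*(s^2 + 4*s + 3) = (s + 3)^2*(s + 1)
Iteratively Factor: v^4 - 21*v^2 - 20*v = (v + 4)*(v^3 - 4*v^2 - 5*v) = (v + 1)*(v + 4)*(v^2 - 5*v) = (v - 5)*(v + 1)*(v + 4)*(v)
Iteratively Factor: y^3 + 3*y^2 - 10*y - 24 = (y + 2)*(y^2 + y - 12) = (y + 2)*(y + 4)*(y - 3)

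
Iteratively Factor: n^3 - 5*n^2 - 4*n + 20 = (n - 5)*(n^2 - 4) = (n - 5)*(n - 2)*(n + 2)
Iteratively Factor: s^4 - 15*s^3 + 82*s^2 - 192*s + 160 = (s - 4)*(s^3 - 11*s^2 + 38*s - 40) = (s - 4)^2*(s^2 - 7*s + 10) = (s - 4)^2*(s - 2)*(s - 5)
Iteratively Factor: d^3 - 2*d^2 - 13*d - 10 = (d - 5)*(d^2 + 3*d + 2) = (d - 5)*(d + 2)*(d + 1)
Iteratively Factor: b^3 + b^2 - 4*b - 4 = (b + 2)*(b^2 - b - 2) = (b + 1)*(b + 2)*(b - 2)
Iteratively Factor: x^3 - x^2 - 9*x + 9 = (x - 1)*(x^2 - 9) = (x - 3)*(x - 1)*(x + 3)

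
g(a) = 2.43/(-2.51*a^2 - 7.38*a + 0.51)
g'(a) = 2.43*(5.02*a + 7.38)/(-2.51*a^2 - 7.38*a + 0.51)^2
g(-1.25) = 0.42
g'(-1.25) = 0.08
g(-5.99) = -0.05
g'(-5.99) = -0.03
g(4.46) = -0.03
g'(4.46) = 0.01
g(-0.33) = 0.91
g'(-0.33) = 1.95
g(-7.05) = -0.03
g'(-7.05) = -0.01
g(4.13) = -0.03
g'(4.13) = 0.01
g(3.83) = -0.04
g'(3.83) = 0.02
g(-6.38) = -0.04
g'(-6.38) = -0.02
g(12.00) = -0.01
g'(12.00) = 0.00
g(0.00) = 4.76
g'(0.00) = 68.95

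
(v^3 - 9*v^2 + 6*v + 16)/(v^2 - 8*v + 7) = (v^3 - 9*v^2 + 6*v + 16)/(v^2 - 8*v + 7)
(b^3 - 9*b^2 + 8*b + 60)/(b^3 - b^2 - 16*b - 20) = (b - 6)/(b + 2)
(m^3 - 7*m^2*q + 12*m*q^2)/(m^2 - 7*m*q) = (m^2 - 7*m*q + 12*q^2)/(m - 7*q)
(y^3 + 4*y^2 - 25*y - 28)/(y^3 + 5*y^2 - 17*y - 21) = (y - 4)/(y - 3)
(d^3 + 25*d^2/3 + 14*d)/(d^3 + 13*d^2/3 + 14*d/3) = (d + 6)/(d + 2)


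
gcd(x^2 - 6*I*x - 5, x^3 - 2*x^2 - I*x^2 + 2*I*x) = x - I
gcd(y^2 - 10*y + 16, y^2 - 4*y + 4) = y - 2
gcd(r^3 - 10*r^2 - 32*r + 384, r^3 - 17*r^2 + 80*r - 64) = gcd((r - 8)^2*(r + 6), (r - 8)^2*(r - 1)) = r^2 - 16*r + 64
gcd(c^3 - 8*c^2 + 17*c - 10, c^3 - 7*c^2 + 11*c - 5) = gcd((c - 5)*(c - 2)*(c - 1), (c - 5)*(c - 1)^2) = c^2 - 6*c + 5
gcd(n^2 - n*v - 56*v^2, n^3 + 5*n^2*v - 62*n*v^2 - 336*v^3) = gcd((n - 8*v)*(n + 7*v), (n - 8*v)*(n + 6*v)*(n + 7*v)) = -n^2 + n*v + 56*v^2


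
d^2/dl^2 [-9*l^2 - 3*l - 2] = -18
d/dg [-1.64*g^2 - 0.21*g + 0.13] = -3.28*g - 0.21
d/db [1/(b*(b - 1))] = (1 - 2*b)/(b^2*(b^2 - 2*b + 1))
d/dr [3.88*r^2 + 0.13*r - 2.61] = 7.76*r + 0.13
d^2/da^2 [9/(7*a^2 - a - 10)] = 18*(49*a^2 - 7*a - (14*a - 1)^2 - 70)/(-7*a^2 + a + 10)^3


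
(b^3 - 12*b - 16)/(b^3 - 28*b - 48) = (-b^3 + 12*b + 16)/(-b^3 + 28*b + 48)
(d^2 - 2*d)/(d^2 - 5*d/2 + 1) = 2*d/(2*d - 1)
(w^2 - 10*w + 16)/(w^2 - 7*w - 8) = (w - 2)/(w + 1)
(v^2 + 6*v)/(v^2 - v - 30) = v*(v + 6)/(v^2 - v - 30)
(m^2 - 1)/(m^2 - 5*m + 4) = (m + 1)/(m - 4)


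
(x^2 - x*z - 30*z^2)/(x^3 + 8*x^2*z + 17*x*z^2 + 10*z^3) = (x - 6*z)/(x^2 + 3*x*z + 2*z^2)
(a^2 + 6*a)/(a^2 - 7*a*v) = (a + 6)/(a - 7*v)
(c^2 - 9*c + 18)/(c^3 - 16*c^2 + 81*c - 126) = 1/(c - 7)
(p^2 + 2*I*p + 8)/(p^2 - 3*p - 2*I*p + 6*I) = (p + 4*I)/(p - 3)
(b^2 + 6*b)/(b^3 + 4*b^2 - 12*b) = 1/(b - 2)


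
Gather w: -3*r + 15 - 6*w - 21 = -3*r - 6*w - 6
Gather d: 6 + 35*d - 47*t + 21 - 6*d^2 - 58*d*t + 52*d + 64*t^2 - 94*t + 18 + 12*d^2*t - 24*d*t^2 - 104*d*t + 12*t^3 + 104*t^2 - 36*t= d^2*(12*t - 6) + d*(-24*t^2 - 162*t + 87) + 12*t^3 + 168*t^2 - 177*t + 45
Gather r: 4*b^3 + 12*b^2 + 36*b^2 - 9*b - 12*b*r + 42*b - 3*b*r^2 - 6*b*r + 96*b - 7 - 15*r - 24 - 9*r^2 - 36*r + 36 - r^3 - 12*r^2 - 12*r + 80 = 4*b^3 + 48*b^2 + 129*b - r^3 + r^2*(-3*b - 21) + r*(-18*b - 63) + 85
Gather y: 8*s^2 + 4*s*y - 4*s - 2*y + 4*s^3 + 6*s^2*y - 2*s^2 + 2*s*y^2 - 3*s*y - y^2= 4*s^3 + 6*s^2 - 4*s + y^2*(2*s - 1) + y*(6*s^2 + s - 2)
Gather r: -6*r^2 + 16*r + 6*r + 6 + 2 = -6*r^2 + 22*r + 8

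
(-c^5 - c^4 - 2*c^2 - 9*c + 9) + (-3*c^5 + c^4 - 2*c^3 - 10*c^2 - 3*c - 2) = -4*c^5 - 2*c^3 - 12*c^2 - 12*c + 7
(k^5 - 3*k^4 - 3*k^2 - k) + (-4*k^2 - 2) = k^5 - 3*k^4 - 7*k^2 - k - 2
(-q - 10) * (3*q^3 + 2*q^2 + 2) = -3*q^4 - 32*q^3 - 20*q^2 - 2*q - 20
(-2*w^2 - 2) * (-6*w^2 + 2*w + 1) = 12*w^4 - 4*w^3 + 10*w^2 - 4*w - 2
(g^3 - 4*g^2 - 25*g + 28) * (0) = 0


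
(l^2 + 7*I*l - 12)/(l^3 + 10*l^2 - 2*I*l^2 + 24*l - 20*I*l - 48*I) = (l^2 + 7*I*l - 12)/(l^3 + l^2*(10 - 2*I) + l*(24 - 20*I) - 48*I)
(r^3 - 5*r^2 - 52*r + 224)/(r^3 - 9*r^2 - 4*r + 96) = (r + 7)/(r + 3)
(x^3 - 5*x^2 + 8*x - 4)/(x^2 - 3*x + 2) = x - 2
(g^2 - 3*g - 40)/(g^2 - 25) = (g - 8)/(g - 5)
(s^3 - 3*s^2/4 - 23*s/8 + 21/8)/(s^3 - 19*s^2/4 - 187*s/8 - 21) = (2*s^2 - 5*s + 3)/(2*s^2 - 13*s - 24)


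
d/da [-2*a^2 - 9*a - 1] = -4*a - 9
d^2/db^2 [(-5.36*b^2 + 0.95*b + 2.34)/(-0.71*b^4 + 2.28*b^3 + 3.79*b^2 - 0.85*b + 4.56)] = (16.211856*b^8 - 57.807348*b^7 + 85.5871760000001*b^6 + 60.52989*b^5 + 400.36569*b^4 - 1167.30507*b^3 - 702.652716*b^2 + 289.710612*b + 293.043324)/(0.357911*b^12 - 3.448044*b^11 + 5.340975*b^10 + 26.244615*b^9 - 43.662243*b^8 - 54.427746*b^7 - 6.32198199999998*b^6 - 221.248437*b^5 - 107.401665*b^4 - 53.473859*b^3 - 246.307032*b^2 + 53.02368*b - 94.818816)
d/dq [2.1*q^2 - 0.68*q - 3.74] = 4.2*q - 0.68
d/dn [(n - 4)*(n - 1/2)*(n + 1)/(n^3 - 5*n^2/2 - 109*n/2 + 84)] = 2*(2*n^4 - 208*n^3 + 861*n^2 - 1156*n - 202)/(4*n^6 - 20*n^5 - 411*n^4 + 1762*n^3 + 10201*n^2 - 36624*n + 28224)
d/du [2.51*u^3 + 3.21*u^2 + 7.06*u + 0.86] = 7.53*u^2 + 6.42*u + 7.06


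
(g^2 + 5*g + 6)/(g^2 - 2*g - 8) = (g + 3)/(g - 4)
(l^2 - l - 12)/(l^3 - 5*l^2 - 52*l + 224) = (l + 3)/(l^2 - l - 56)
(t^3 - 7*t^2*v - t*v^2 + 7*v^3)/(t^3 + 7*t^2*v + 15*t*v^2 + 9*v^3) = (t^2 - 8*t*v + 7*v^2)/(t^2 + 6*t*v + 9*v^2)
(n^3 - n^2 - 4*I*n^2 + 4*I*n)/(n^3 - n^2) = (n - 4*I)/n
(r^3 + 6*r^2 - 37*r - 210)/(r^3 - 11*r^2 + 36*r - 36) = (r^2 + 12*r + 35)/(r^2 - 5*r + 6)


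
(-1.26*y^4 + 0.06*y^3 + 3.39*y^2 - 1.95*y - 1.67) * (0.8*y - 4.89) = -1.008*y^5 + 6.2094*y^4 + 2.4186*y^3 - 18.1371*y^2 + 8.1995*y + 8.1663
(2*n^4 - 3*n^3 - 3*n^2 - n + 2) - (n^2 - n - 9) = 2*n^4 - 3*n^3 - 4*n^2 + 11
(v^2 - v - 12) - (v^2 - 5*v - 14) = 4*v + 2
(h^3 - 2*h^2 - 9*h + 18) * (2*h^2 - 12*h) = 2*h^5 - 16*h^4 + 6*h^3 + 144*h^2 - 216*h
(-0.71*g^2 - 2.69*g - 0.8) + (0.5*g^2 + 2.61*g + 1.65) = -0.21*g^2 - 0.0800000000000001*g + 0.85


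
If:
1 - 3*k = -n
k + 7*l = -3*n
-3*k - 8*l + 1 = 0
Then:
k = 17/59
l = 1/59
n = -8/59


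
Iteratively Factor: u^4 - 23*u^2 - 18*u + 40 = (u + 2)*(u^3 - 2*u^2 - 19*u + 20) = (u + 2)*(u + 4)*(u^2 - 6*u + 5) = (u - 1)*(u + 2)*(u + 4)*(u - 5)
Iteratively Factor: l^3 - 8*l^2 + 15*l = (l - 5)*(l^2 - 3*l) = l*(l - 5)*(l - 3)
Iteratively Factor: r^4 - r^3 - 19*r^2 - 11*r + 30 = (r - 5)*(r^3 + 4*r^2 + r - 6) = (r - 5)*(r + 3)*(r^2 + r - 2) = (r - 5)*(r - 1)*(r + 3)*(r + 2)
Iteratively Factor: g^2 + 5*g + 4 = (g + 1)*(g + 4)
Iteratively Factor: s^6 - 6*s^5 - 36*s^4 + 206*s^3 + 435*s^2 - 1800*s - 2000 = (s + 1)*(s^5 - 7*s^4 - 29*s^3 + 235*s^2 + 200*s - 2000) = (s - 5)*(s + 1)*(s^4 - 2*s^3 - 39*s^2 + 40*s + 400) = (s - 5)^2*(s + 1)*(s^3 + 3*s^2 - 24*s - 80) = (s - 5)^3*(s + 1)*(s^2 + 8*s + 16) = (s - 5)^3*(s + 1)*(s + 4)*(s + 4)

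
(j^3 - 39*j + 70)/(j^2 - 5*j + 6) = (j^2 + 2*j - 35)/(j - 3)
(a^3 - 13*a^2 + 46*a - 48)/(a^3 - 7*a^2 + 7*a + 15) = (a^2 - 10*a + 16)/(a^2 - 4*a - 5)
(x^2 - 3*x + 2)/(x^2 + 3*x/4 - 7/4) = 4*(x - 2)/(4*x + 7)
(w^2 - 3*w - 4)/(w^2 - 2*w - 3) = (w - 4)/(w - 3)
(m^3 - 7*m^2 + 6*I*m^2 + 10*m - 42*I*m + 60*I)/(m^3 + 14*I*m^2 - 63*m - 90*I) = (m^2 - 7*m + 10)/(m^2 + 8*I*m - 15)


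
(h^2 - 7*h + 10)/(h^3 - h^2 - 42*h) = (-h^2 + 7*h - 10)/(h*(-h^2 + h + 42))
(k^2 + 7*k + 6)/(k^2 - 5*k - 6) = (k + 6)/(k - 6)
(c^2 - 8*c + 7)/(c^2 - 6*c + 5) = (c - 7)/(c - 5)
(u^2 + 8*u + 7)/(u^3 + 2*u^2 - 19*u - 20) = (u + 7)/(u^2 + u - 20)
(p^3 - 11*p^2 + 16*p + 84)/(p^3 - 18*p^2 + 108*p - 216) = (p^2 - 5*p - 14)/(p^2 - 12*p + 36)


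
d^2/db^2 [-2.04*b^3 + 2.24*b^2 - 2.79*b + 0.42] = 4.48 - 12.24*b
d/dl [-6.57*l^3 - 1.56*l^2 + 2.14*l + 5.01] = -19.71*l^2 - 3.12*l + 2.14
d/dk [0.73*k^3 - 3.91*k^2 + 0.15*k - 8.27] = 2.19*k^2 - 7.82*k + 0.15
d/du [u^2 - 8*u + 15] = 2*u - 8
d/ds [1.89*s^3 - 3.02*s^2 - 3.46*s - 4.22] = 5.67*s^2 - 6.04*s - 3.46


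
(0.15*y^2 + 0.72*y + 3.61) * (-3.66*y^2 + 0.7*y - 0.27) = -0.549*y^4 - 2.5302*y^3 - 12.7491*y^2 + 2.3326*y - 0.9747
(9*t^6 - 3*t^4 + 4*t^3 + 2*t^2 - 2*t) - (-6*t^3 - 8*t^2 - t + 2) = 9*t^6 - 3*t^4 + 10*t^3 + 10*t^2 - t - 2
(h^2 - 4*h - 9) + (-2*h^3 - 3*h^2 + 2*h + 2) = -2*h^3 - 2*h^2 - 2*h - 7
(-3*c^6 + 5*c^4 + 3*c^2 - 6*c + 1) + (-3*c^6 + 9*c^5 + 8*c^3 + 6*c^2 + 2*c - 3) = -6*c^6 + 9*c^5 + 5*c^4 + 8*c^3 + 9*c^2 - 4*c - 2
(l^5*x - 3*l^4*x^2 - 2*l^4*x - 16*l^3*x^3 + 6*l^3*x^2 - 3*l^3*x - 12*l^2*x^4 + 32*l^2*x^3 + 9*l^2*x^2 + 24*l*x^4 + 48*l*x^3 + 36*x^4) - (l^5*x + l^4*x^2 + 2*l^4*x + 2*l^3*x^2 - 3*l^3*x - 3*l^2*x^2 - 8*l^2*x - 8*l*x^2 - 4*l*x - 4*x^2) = -4*l^4*x^2 - 4*l^4*x - 16*l^3*x^3 + 4*l^3*x^2 - 12*l^2*x^4 + 32*l^2*x^3 + 12*l^2*x^2 + 8*l^2*x + 24*l*x^4 + 48*l*x^3 + 8*l*x^2 + 4*l*x + 36*x^4 + 4*x^2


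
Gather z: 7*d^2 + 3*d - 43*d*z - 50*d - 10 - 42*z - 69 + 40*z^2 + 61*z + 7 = 7*d^2 - 47*d + 40*z^2 + z*(19 - 43*d) - 72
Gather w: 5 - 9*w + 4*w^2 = 4*w^2 - 9*w + 5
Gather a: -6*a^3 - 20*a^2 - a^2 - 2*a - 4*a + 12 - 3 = -6*a^3 - 21*a^2 - 6*a + 9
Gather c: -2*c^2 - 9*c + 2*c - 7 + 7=-2*c^2 - 7*c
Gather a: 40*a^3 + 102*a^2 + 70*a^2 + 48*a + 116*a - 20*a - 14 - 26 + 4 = 40*a^3 + 172*a^2 + 144*a - 36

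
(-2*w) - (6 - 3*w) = w - 6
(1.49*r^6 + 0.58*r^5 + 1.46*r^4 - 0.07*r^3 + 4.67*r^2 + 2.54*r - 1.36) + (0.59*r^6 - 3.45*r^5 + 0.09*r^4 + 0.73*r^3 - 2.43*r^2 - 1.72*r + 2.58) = 2.08*r^6 - 2.87*r^5 + 1.55*r^4 + 0.66*r^3 + 2.24*r^2 + 0.82*r + 1.22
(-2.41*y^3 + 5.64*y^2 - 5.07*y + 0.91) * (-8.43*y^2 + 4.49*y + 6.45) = 20.3163*y^5 - 58.3661*y^4 + 52.5192*y^3 + 5.9424*y^2 - 28.6156*y + 5.8695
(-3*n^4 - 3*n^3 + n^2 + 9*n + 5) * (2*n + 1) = -6*n^5 - 9*n^4 - n^3 + 19*n^2 + 19*n + 5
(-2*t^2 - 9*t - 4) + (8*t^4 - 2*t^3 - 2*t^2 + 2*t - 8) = 8*t^4 - 2*t^3 - 4*t^2 - 7*t - 12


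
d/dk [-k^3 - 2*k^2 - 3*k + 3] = -3*k^2 - 4*k - 3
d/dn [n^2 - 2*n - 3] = 2*n - 2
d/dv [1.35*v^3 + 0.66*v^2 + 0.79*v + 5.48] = 4.05*v^2 + 1.32*v + 0.79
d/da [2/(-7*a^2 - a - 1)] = 2*(14*a + 1)/(7*a^2 + a + 1)^2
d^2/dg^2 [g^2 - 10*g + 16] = 2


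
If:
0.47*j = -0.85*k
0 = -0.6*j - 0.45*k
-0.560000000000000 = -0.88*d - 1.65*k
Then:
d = 0.64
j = 0.00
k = 0.00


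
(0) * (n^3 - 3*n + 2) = 0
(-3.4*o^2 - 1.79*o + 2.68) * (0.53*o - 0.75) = -1.802*o^3 + 1.6013*o^2 + 2.7629*o - 2.01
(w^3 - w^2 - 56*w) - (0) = w^3 - w^2 - 56*w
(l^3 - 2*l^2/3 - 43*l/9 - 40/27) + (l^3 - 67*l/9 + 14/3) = 2*l^3 - 2*l^2/3 - 110*l/9 + 86/27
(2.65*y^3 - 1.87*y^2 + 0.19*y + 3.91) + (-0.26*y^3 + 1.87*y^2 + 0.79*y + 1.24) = 2.39*y^3 + 0.98*y + 5.15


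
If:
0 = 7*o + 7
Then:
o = -1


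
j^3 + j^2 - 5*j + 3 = (j - 1)^2*(j + 3)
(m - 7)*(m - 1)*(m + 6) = m^3 - 2*m^2 - 41*m + 42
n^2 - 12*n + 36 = (n - 6)^2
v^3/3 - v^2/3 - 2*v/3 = v*(v/3 + 1/3)*(v - 2)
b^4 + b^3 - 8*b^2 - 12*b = b*(b - 3)*(b + 2)^2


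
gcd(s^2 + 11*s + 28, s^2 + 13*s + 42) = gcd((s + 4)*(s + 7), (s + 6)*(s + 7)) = s + 7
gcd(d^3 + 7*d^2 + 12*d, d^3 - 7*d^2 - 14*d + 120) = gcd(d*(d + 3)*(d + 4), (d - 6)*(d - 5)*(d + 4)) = d + 4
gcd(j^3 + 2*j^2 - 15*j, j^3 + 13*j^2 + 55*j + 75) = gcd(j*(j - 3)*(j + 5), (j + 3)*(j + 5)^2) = j + 5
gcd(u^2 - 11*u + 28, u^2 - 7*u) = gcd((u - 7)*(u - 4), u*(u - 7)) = u - 7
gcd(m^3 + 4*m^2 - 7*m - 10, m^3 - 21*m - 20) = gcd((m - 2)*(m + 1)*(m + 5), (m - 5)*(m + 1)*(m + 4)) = m + 1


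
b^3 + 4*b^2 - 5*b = b*(b - 1)*(b + 5)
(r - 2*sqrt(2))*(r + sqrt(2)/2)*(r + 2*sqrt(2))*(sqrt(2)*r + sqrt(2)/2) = sqrt(2)*r^4 + sqrt(2)*r^3/2 + r^3 - 8*sqrt(2)*r^2 + r^2/2 - 8*r - 4*sqrt(2)*r - 4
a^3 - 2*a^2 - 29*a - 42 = (a - 7)*(a + 2)*(a + 3)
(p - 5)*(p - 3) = p^2 - 8*p + 15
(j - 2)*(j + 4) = j^2 + 2*j - 8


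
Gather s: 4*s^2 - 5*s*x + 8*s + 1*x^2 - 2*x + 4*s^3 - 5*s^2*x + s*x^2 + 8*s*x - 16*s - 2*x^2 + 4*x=4*s^3 + s^2*(4 - 5*x) + s*(x^2 + 3*x - 8) - x^2 + 2*x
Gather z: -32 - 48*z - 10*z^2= -10*z^2 - 48*z - 32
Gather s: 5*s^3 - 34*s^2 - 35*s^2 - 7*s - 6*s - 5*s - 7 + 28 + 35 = 5*s^3 - 69*s^2 - 18*s + 56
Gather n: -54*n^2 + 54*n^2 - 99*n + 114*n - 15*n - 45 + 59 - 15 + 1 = 0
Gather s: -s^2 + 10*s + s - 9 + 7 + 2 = -s^2 + 11*s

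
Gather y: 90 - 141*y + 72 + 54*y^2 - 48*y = 54*y^2 - 189*y + 162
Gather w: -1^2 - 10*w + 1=-10*w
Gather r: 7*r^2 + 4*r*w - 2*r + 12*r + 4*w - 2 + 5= 7*r^2 + r*(4*w + 10) + 4*w + 3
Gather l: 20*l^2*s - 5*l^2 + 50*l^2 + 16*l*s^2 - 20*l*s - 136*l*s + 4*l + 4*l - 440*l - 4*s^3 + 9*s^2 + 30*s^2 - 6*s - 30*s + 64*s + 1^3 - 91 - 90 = l^2*(20*s + 45) + l*(16*s^2 - 156*s - 432) - 4*s^3 + 39*s^2 + 28*s - 180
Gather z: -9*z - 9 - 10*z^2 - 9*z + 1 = -10*z^2 - 18*z - 8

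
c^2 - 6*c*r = c*(c - 6*r)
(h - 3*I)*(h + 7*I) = h^2 + 4*I*h + 21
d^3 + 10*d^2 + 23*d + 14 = (d + 1)*(d + 2)*(d + 7)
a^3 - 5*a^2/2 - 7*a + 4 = (a - 4)*(a - 1/2)*(a + 2)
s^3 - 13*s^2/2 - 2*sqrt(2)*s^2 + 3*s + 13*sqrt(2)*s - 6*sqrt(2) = (s - 6)*(s - 1/2)*(s - 2*sqrt(2))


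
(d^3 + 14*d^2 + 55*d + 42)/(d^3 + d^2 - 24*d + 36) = (d^2 + 8*d + 7)/(d^2 - 5*d + 6)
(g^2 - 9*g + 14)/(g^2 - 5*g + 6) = (g - 7)/(g - 3)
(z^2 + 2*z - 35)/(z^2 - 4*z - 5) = (z + 7)/(z + 1)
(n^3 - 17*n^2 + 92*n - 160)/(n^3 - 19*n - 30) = (n^2 - 12*n + 32)/(n^2 + 5*n + 6)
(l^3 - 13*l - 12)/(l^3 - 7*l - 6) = (l^2 - l - 12)/(l^2 - l - 6)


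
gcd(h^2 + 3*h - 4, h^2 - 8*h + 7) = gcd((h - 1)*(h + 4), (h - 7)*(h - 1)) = h - 1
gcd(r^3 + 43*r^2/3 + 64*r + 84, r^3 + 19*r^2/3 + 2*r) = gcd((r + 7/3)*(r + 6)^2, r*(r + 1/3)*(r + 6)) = r + 6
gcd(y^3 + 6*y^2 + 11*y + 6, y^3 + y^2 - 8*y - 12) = y + 2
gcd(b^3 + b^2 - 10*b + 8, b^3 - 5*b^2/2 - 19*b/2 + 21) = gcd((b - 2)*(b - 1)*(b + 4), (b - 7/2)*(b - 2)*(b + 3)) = b - 2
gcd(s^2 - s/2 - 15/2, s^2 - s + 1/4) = 1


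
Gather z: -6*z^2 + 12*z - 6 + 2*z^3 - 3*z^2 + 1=2*z^3 - 9*z^2 + 12*z - 5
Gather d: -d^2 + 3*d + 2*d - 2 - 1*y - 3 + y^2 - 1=-d^2 + 5*d + y^2 - y - 6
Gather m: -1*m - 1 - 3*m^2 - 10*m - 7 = -3*m^2 - 11*m - 8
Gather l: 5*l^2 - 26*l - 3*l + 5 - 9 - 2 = 5*l^2 - 29*l - 6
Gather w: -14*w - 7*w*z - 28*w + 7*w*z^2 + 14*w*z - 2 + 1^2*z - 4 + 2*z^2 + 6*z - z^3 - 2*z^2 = w*(7*z^2 + 7*z - 42) - z^3 + 7*z - 6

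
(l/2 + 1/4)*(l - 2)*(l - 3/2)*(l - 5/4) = l^4/2 - 17*l^3/8 + 5*l^2/2 - l/32 - 15/16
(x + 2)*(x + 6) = x^2 + 8*x + 12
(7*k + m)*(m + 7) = 7*k*m + 49*k + m^2 + 7*m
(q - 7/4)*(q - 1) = q^2 - 11*q/4 + 7/4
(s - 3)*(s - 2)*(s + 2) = s^3 - 3*s^2 - 4*s + 12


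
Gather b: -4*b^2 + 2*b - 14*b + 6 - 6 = -4*b^2 - 12*b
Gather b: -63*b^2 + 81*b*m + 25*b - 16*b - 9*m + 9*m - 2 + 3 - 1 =-63*b^2 + b*(81*m + 9)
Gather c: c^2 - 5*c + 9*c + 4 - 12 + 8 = c^2 + 4*c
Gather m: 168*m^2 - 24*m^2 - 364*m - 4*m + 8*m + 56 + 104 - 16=144*m^2 - 360*m + 144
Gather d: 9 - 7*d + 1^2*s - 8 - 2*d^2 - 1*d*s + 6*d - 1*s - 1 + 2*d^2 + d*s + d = 0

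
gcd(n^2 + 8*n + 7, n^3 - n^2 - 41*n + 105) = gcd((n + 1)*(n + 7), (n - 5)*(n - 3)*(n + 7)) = n + 7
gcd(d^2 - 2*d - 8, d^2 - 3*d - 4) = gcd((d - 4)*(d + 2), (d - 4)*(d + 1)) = d - 4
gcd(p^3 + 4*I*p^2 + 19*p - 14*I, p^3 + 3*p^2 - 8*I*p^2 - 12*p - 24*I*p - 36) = p - 2*I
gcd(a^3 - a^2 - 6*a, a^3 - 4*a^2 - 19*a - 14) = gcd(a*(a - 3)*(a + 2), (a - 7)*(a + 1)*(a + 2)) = a + 2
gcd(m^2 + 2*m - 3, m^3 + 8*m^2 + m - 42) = m + 3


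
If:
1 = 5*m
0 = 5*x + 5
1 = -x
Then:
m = 1/5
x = -1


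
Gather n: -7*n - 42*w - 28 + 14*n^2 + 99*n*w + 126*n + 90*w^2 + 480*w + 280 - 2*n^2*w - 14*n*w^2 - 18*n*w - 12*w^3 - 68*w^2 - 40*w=n^2*(14 - 2*w) + n*(-14*w^2 + 81*w + 119) - 12*w^3 + 22*w^2 + 398*w + 252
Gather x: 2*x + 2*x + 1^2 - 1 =4*x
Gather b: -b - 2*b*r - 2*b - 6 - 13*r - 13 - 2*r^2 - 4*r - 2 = b*(-2*r - 3) - 2*r^2 - 17*r - 21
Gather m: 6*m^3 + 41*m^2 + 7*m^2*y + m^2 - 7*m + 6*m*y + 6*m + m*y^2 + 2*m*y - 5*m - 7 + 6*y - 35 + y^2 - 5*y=6*m^3 + m^2*(7*y + 42) + m*(y^2 + 8*y - 6) + y^2 + y - 42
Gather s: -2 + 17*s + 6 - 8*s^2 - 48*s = -8*s^2 - 31*s + 4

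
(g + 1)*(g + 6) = g^2 + 7*g + 6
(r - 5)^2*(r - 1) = r^3 - 11*r^2 + 35*r - 25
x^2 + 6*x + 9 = (x + 3)^2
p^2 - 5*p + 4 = (p - 4)*(p - 1)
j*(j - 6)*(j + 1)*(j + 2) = j^4 - 3*j^3 - 16*j^2 - 12*j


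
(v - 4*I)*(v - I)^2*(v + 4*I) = v^4 - 2*I*v^3 + 15*v^2 - 32*I*v - 16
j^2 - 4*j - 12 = (j - 6)*(j + 2)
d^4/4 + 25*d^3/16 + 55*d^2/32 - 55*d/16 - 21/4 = (d/4 + 1)*(d - 3/2)*(d + 7/4)*(d + 2)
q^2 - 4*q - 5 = (q - 5)*(q + 1)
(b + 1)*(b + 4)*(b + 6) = b^3 + 11*b^2 + 34*b + 24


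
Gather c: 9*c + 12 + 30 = 9*c + 42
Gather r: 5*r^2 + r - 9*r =5*r^2 - 8*r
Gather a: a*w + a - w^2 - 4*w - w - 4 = a*(w + 1) - w^2 - 5*w - 4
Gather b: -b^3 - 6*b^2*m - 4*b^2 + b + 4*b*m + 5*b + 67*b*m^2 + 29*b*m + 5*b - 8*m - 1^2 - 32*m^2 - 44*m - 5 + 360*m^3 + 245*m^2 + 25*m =-b^3 + b^2*(-6*m - 4) + b*(67*m^2 + 33*m + 11) + 360*m^3 + 213*m^2 - 27*m - 6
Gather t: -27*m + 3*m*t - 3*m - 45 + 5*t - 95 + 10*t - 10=-30*m + t*(3*m + 15) - 150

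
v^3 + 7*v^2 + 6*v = v*(v + 1)*(v + 6)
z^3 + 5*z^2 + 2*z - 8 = (z - 1)*(z + 2)*(z + 4)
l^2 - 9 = (l - 3)*(l + 3)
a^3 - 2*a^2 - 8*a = a*(a - 4)*(a + 2)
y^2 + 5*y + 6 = (y + 2)*(y + 3)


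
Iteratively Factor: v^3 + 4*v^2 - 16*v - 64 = (v + 4)*(v^2 - 16) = (v + 4)^2*(v - 4)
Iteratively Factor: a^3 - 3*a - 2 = (a - 2)*(a^2 + 2*a + 1) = (a - 2)*(a + 1)*(a + 1)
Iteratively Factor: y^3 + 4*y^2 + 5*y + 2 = (y + 1)*(y^2 + 3*y + 2) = (y + 1)^2*(y + 2)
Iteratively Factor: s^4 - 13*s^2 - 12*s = (s + 3)*(s^3 - 3*s^2 - 4*s) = s*(s + 3)*(s^2 - 3*s - 4) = s*(s - 4)*(s + 3)*(s + 1)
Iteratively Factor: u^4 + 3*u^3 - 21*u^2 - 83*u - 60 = (u + 1)*(u^3 + 2*u^2 - 23*u - 60) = (u + 1)*(u + 4)*(u^2 - 2*u - 15) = (u + 1)*(u + 3)*(u + 4)*(u - 5)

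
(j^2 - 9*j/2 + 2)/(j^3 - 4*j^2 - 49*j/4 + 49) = 2*(2*j - 1)/(4*j^2 - 49)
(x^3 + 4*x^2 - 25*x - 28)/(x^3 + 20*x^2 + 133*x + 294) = (x^2 - 3*x - 4)/(x^2 + 13*x + 42)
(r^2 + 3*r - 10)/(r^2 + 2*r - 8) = (r + 5)/(r + 4)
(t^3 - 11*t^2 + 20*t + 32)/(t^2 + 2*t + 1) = (t^2 - 12*t + 32)/(t + 1)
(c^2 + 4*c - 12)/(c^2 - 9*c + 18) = (c^2 + 4*c - 12)/(c^2 - 9*c + 18)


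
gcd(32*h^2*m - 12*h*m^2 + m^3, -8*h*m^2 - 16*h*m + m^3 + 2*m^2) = 8*h*m - m^2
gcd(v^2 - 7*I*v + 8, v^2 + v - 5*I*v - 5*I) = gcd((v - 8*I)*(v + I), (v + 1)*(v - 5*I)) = 1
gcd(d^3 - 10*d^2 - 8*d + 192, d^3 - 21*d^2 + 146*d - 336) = d^2 - 14*d + 48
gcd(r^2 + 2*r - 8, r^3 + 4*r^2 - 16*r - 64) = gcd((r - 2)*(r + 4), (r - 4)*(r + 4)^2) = r + 4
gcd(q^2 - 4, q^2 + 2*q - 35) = 1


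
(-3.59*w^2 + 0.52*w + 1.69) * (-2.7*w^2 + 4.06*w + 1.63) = 9.693*w^4 - 15.9794*w^3 - 8.3035*w^2 + 7.709*w + 2.7547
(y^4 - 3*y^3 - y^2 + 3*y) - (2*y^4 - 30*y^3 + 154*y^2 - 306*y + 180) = -y^4 + 27*y^3 - 155*y^2 + 309*y - 180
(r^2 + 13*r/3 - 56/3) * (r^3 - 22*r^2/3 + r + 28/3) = r^5 - 3*r^4 - 445*r^3/9 + 1355*r^2/9 + 196*r/9 - 1568/9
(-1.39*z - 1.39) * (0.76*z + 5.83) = -1.0564*z^2 - 9.1601*z - 8.1037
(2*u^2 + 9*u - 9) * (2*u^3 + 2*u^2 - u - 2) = 4*u^5 + 22*u^4 - 2*u^3 - 31*u^2 - 9*u + 18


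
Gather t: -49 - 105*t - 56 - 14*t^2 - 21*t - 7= -14*t^2 - 126*t - 112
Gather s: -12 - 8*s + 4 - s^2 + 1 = -s^2 - 8*s - 7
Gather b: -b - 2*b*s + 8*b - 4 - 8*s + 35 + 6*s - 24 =b*(7 - 2*s) - 2*s + 7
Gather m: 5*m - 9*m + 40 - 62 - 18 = -4*m - 40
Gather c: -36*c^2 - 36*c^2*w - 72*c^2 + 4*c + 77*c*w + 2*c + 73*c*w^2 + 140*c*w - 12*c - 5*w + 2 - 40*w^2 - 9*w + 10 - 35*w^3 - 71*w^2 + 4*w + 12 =c^2*(-36*w - 108) + c*(73*w^2 + 217*w - 6) - 35*w^3 - 111*w^2 - 10*w + 24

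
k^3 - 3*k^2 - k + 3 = (k - 3)*(k - 1)*(k + 1)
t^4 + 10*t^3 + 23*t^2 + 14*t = t*(t + 1)*(t + 2)*(t + 7)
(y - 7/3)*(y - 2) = y^2 - 13*y/3 + 14/3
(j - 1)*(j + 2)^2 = j^3 + 3*j^2 - 4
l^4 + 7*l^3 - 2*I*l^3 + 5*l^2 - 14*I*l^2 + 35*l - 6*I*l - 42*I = (l + 7)*(l - 3*I)*(l - I)*(l + 2*I)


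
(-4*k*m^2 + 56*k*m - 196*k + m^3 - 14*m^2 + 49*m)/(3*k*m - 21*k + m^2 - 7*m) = (-4*k*m + 28*k + m^2 - 7*m)/(3*k + m)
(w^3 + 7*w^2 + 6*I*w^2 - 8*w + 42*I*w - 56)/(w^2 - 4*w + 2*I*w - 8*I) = (w^2 + w*(7 + 4*I) + 28*I)/(w - 4)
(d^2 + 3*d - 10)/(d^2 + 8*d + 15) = (d - 2)/(d + 3)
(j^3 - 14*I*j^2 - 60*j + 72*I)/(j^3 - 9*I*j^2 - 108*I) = (j - 2*I)/(j + 3*I)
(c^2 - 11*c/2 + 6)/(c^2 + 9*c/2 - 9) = (c - 4)/(c + 6)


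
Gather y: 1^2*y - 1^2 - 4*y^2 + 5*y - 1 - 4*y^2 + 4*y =-8*y^2 + 10*y - 2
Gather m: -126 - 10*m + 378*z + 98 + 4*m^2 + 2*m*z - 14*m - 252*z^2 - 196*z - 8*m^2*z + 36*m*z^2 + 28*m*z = m^2*(4 - 8*z) + m*(36*z^2 + 30*z - 24) - 252*z^2 + 182*z - 28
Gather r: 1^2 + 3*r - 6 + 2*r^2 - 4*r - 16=2*r^2 - r - 21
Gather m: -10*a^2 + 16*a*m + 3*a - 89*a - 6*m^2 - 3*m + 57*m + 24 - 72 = -10*a^2 - 86*a - 6*m^2 + m*(16*a + 54) - 48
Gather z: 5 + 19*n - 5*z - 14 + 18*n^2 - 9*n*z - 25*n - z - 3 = 18*n^2 - 6*n + z*(-9*n - 6) - 12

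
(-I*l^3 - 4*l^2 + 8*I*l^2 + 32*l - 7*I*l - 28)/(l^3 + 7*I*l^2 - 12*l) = (-I*l^3 + l^2*(-4 + 8*I) + l*(32 - 7*I) - 28)/(l*(l^2 + 7*I*l - 12))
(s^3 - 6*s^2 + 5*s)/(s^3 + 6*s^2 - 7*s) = (s - 5)/(s + 7)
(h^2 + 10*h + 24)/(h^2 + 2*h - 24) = (h + 4)/(h - 4)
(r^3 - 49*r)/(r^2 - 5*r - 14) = r*(r + 7)/(r + 2)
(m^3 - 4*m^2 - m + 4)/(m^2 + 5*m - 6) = (m^2 - 3*m - 4)/(m + 6)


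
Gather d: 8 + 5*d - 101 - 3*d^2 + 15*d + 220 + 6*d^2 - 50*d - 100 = 3*d^2 - 30*d + 27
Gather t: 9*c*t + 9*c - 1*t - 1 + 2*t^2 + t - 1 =9*c*t + 9*c + 2*t^2 - 2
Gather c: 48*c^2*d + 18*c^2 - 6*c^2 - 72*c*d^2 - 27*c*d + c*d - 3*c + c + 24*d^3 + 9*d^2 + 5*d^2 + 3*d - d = c^2*(48*d + 12) + c*(-72*d^2 - 26*d - 2) + 24*d^3 + 14*d^2 + 2*d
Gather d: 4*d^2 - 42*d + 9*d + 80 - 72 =4*d^2 - 33*d + 8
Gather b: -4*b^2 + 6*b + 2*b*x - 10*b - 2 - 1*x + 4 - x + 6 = -4*b^2 + b*(2*x - 4) - 2*x + 8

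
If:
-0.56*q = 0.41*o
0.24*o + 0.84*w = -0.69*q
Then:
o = 3.16767676767677*w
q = -2.31919191919192*w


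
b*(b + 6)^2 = b^3 + 12*b^2 + 36*b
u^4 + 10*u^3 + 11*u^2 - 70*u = u*(u - 2)*(u + 5)*(u + 7)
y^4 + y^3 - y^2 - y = y*(y - 1)*(y + 1)^2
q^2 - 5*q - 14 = (q - 7)*(q + 2)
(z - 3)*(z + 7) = z^2 + 4*z - 21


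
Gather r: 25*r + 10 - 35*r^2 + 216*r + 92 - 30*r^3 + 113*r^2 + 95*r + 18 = -30*r^3 + 78*r^2 + 336*r + 120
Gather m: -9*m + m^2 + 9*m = m^2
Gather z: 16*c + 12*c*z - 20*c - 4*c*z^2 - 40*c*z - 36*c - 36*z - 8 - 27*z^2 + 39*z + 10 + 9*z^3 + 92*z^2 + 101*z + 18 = -40*c + 9*z^3 + z^2*(65 - 4*c) + z*(104 - 28*c) + 20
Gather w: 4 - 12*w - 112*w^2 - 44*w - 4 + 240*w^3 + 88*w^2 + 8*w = 240*w^3 - 24*w^2 - 48*w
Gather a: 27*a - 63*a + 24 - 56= -36*a - 32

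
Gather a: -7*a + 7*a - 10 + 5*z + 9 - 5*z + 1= 0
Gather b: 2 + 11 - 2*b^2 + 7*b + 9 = -2*b^2 + 7*b + 22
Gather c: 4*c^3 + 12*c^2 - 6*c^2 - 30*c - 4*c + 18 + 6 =4*c^3 + 6*c^2 - 34*c + 24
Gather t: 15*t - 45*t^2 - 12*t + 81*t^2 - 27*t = 36*t^2 - 24*t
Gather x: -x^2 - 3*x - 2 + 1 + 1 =-x^2 - 3*x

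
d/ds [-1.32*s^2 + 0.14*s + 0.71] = 0.14 - 2.64*s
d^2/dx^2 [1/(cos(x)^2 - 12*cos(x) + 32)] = (-4*sin(x)^4 + 18*sin(x)^2 - 429*cos(x) + 9*cos(3*x) + 210)/((cos(x) - 8)^3*(cos(x) - 4)^3)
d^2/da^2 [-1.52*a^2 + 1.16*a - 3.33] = -3.04000000000000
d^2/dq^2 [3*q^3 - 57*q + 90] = 18*q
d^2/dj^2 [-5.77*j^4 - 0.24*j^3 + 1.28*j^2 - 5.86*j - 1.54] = -69.24*j^2 - 1.44*j + 2.56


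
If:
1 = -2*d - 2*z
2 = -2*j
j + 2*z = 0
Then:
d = -1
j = -1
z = 1/2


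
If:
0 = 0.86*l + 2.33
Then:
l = -2.71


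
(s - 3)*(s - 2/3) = s^2 - 11*s/3 + 2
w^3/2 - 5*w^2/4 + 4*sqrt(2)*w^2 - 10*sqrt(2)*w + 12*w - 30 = (w/2 + sqrt(2))*(w - 5/2)*(w + 6*sqrt(2))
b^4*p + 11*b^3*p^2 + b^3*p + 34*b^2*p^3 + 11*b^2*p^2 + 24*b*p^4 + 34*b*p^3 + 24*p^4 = (b + p)*(b + 4*p)*(b + 6*p)*(b*p + p)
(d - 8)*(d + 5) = d^2 - 3*d - 40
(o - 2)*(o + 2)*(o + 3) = o^3 + 3*o^2 - 4*o - 12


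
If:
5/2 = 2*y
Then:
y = 5/4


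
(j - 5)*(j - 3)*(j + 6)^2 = j^4 + 4*j^3 - 45*j^2 - 108*j + 540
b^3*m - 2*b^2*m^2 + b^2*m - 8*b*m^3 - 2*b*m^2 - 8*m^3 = (b - 4*m)*(b + 2*m)*(b*m + m)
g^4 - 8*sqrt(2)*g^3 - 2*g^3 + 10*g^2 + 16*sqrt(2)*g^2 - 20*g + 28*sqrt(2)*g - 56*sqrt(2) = (g - 2)*(g - 7*sqrt(2))*(g - 2*sqrt(2))*(g + sqrt(2))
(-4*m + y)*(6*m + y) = -24*m^2 + 2*m*y + y^2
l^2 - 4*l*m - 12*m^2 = (l - 6*m)*(l + 2*m)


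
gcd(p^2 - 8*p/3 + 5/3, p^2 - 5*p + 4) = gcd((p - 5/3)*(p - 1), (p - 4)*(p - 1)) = p - 1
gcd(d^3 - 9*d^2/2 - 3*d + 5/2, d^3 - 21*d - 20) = d^2 - 4*d - 5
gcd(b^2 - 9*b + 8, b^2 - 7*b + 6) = b - 1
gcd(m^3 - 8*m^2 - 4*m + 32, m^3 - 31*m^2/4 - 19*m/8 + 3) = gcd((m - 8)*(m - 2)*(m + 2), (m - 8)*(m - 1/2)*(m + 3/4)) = m - 8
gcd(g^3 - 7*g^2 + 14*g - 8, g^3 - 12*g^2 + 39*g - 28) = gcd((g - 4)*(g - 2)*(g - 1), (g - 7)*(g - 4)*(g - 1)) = g^2 - 5*g + 4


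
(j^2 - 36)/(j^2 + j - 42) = (j + 6)/(j + 7)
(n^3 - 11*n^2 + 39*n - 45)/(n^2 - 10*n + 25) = (n^2 - 6*n + 9)/(n - 5)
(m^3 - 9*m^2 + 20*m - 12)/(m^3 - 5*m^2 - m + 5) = (m^2 - 8*m + 12)/(m^2 - 4*m - 5)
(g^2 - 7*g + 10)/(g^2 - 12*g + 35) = (g - 2)/(g - 7)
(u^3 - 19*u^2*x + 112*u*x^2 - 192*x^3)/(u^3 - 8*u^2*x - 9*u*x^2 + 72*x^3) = (u - 8*x)/(u + 3*x)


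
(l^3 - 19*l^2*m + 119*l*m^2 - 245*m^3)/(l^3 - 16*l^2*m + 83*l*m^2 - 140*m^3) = (l - 7*m)/(l - 4*m)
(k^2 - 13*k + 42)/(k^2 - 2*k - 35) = (k - 6)/(k + 5)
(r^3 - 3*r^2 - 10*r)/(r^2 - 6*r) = (r^2 - 3*r - 10)/(r - 6)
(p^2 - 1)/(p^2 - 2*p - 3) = (p - 1)/(p - 3)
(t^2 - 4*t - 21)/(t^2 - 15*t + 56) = (t + 3)/(t - 8)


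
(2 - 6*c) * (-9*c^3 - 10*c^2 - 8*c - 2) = 54*c^4 + 42*c^3 + 28*c^2 - 4*c - 4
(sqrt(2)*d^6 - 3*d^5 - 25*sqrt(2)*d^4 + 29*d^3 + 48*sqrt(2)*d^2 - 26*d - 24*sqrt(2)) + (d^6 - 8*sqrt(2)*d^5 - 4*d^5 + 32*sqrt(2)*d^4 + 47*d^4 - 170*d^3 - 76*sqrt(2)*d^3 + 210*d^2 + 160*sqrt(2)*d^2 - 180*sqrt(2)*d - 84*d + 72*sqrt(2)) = d^6 + sqrt(2)*d^6 - 8*sqrt(2)*d^5 - 7*d^5 + 7*sqrt(2)*d^4 + 47*d^4 - 141*d^3 - 76*sqrt(2)*d^3 + 210*d^2 + 208*sqrt(2)*d^2 - 180*sqrt(2)*d - 110*d + 48*sqrt(2)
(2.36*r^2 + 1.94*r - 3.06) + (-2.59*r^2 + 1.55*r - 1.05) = -0.23*r^2 + 3.49*r - 4.11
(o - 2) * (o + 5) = o^2 + 3*o - 10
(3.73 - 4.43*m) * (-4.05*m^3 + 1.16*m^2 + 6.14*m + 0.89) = 17.9415*m^4 - 20.2453*m^3 - 22.8734*m^2 + 18.9595*m + 3.3197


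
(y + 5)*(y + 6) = y^2 + 11*y + 30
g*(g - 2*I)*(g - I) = g^3 - 3*I*g^2 - 2*g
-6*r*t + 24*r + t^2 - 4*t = (-6*r + t)*(t - 4)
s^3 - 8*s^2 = s^2*(s - 8)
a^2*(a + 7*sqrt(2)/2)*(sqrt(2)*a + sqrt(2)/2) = sqrt(2)*a^4 + sqrt(2)*a^3/2 + 7*a^3 + 7*a^2/2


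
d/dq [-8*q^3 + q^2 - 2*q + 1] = -24*q^2 + 2*q - 2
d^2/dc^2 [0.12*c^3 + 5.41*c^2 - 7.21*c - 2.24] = 0.72*c + 10.82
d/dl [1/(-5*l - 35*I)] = 1/(5*(l + 7*I)^2)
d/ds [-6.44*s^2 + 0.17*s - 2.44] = 0.17 - 12.88*s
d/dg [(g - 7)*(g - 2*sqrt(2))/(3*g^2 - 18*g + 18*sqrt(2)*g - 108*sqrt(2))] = (g^2 + 8*sqrt(2)*g^2 - 100*sqrt(2)*g - 24 + 336*sqrt(2))/(3*(g^4 - 12*g^3 + 12*sqrt(2)*g^3 - 144*sqrt(2)*g^2 + 108*g^2 - 864*g + 432*sqrt(2)*g + 2592))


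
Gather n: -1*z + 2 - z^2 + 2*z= -z^2 + z + 2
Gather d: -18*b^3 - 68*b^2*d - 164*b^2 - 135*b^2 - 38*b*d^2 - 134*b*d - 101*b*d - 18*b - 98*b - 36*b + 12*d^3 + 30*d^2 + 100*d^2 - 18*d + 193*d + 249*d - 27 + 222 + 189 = -18*b^3 - 299*b^2 - 152*b + 12*d^3 + d^2*(130 - 38*b) + d*(-68*b^2 - 235*b + 424) + 384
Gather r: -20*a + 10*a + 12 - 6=6 - 10*a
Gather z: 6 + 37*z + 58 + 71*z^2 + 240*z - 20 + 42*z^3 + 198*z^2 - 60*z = 42*z^3 + 269*z^2 + 217*z + 44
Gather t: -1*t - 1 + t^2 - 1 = t^2 - t - 2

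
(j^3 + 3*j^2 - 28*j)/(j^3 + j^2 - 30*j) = (j^2 + 3*j - 28)/(j^2 + j - 30)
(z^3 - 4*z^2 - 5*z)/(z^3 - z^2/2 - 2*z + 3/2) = 2*z*(z^2 - 4*z - 5)/(2*z^3 - z^2 - 4*z + 3)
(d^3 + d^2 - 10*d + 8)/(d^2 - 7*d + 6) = (d^2 + 2*d - 8)/(d - 6)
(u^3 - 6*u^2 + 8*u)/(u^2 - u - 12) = u*(u - 2)/(u + 3)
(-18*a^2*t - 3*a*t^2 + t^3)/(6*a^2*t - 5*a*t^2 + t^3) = (-18*a^2 - 3*a*t + t^2)/(6*a^2 - 5*a*t + t^2)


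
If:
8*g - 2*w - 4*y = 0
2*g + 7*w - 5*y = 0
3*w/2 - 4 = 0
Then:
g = 19/6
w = 8/3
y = 5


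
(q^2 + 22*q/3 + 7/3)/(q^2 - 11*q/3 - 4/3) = (q + 7)/(q - 4)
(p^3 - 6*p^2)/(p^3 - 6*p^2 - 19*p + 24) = p^2*(p - 6)/(p^3 - 6*p^2 - 19*p + 24)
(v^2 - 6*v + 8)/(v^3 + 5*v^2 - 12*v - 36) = (v^2 - 6*v + 8)/(v^3 + 5*v^2 - 12*v - 36)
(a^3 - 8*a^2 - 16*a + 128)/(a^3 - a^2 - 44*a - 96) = (a - 4)/(a + 3)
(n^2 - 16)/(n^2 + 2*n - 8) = (n - 4)/(n - 2)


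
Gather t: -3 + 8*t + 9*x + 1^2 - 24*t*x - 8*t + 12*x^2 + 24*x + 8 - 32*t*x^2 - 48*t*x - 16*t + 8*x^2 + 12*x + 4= t*(-32*x^2 - 72*x - 16) + 20*x^2 + 45*x + 10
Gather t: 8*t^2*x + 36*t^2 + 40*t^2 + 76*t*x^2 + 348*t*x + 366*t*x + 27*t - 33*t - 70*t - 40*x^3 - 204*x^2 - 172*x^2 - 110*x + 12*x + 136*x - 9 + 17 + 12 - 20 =t^2*(8*x + 76) + t*(76*x^2 + 714*x - 76) - 40*x^3 - 376*x^2 + 38*x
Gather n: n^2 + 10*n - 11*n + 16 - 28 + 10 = n^2 - n - 2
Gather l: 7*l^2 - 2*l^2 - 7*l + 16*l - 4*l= 5*l^2 + 5*l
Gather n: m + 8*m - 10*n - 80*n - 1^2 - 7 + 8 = 9*m - 90*n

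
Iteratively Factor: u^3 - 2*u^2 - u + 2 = (u - 1)*(u^2 - u - 2) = (u - 1)*(u + 1)*(u - 2)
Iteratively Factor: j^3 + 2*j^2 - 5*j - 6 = (j - 2)*(j^2 + 4*j + 3) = (j - 2)*(j + 1)*(j + 3)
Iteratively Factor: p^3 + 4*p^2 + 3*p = (p + 3)*(p^2 + p) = p*(p + 3)*(p + 1)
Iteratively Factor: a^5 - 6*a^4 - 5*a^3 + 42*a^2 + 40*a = (a + 1)*(a^4 - 7*a^3 + 2*a^2 + 40*a) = (a + 1)*(a + 2)*(a^3 - 9*a^2 + 20*a) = a*(a + 1)*(a + 2)*(a^2 - 9*a + 20) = a*(a - 5)*(a + 1)*(a + 2)*(a - 4)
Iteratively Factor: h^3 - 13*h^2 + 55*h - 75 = (h - 5)*(h^2 - 8*h + 15) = (h - 5)*(h - 3)*(h - 5)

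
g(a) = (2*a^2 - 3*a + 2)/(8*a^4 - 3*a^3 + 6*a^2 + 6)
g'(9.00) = 0.00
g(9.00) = 0.00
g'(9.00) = 0.00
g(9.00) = 0.00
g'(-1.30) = 0.27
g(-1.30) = 0.20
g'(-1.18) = 0.32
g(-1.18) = 0.24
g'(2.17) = -0.02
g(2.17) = 0.03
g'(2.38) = -0.01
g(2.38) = 0.02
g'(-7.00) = 0.00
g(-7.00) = 0.01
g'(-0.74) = 0.39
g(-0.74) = 0.41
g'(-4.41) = 0.01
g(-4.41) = 0.02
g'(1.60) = -0.02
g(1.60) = 0.04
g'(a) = (4*a - 3)/(8*a^4 - 3*a^3 + 6*a^2 + 6) + (2*a^2 - 3*a + 2)*(-32*a^3 + 9*a^2 - 12*a)/(8*a^4 - 3*a^3 + 6*a^2 + 6)^2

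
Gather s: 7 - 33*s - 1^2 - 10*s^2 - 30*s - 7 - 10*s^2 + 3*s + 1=-20*s^2 - 60*s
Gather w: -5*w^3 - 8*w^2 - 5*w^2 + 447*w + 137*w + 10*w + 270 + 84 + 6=-5*w^3 - 13*w^2 + 594*w + 360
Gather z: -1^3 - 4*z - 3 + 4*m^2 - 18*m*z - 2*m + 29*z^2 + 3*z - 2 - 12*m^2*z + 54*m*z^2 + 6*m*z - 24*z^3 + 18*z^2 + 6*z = 4*m^2 - 2*m - 24*z^3 + z^2*(54*m + 47) + z*(-12*m^2 - 12*m + 5) - 6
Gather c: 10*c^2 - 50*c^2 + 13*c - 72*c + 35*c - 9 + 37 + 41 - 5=-40*c^2 - 24*c + 64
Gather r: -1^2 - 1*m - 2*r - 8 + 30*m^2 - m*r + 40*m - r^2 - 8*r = 30*m^2 + 39*m - r^2 + r*(-m - 10) - 9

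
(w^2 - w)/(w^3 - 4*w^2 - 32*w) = (1 - w)/(-w^2 + 4*w + 32)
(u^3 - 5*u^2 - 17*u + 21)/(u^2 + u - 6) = (u^2 - 8*u + 7)/(u - 2)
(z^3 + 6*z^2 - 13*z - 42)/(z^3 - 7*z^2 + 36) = (z + 7)/(z - 6)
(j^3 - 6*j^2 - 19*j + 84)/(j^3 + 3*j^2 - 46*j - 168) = (j - 3)/(j + 6)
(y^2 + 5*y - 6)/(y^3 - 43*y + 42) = (y + 6)/(y^2 + y - 42)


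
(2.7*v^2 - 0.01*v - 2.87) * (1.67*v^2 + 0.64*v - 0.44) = 4.509*v^4 + 1.7113*v^3 - 5.9873*v^2 - 1.8324*v + 1.2628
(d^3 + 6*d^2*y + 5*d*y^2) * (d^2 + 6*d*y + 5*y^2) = d^5 + 12*d^4*y + 46*d^3*y^2 + 60*d^2*y^3 + 25*d*y^4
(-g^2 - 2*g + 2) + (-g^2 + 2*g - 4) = -2*g^2 - 2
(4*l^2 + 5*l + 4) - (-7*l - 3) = 4*l^2 + 12*l + 7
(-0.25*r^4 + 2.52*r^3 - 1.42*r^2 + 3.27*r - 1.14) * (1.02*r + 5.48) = -0.255*r^5 + 1.2004*r^4 + 12.3612*r^3 - 4.4462*r^2 + 16.7568*r - 6.2472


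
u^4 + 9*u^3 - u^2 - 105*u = u*(u - 3)*(u + 5)*(u + 7)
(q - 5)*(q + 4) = q^2 - q - 20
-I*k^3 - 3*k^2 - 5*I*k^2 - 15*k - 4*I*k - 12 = (k + 4)*(k - 3*I)*(-I*k - I)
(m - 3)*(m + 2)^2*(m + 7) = m^4 + 8*m^3 - m^2 - 68*m - 84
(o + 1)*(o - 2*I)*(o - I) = o^3 + o^2 - 3*I*o^2 - 2*o - 3*I*o - 2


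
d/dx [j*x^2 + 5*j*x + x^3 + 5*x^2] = 2*j*x + 5*j + 3*x^2 + 10*x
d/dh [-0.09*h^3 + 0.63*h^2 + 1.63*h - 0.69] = -0.27*h^2 + 1.26*h + 1.63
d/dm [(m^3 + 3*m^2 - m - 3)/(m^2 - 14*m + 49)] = (m^3 - 21*m^2 - 41*m + 13)/(m^3 - 21*m^2 + 147*m - 343)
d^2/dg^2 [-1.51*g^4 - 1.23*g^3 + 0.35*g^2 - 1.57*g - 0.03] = -18.12*g^2 - 7.38*g + 0.7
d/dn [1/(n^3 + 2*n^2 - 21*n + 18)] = (-3*n^2 - 4*n + 21)/(n^3 + 2*n^2 - 21*n + 18)^2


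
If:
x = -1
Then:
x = -1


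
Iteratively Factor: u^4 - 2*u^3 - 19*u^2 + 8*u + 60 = (u - 5)*(u^3 + 3*u^2 - 4*u - 12) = (u - 5)*(u + 2)*(u^2 + u - 6) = (u - 5)*(u + 2)*(u + 3)*(u - 2)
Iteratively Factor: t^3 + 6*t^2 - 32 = (t + 4)*(t^2 + 2*t - 8) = (t - 2)*(t + 4)*(t + 4)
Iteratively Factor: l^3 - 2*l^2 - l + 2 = (l - 2)*(l^2 - 1) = (l - 2)*(l - 1)*(l + 1)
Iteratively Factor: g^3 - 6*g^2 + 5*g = (g - 1)*(g^2 - 5*g) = g*(g - 1)*(g - 5)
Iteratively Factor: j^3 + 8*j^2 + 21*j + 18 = (j + 2)*(j^2 + 6*j + 9) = (j + 2)*(j + 3)*(j + 3)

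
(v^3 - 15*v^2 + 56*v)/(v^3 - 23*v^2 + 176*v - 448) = v/(v - 8)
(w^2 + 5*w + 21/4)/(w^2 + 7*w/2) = (w + 3/2)/w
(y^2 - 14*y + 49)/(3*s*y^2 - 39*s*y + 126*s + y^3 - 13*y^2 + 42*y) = (y - 7)/(3*s*y - 18*s + y^2 - 6*y)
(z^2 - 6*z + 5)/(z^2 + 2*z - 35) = (z - 1)/(z + 7)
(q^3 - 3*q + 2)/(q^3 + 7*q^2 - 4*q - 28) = (q^2 - 2*q + 1)/(q^2 + 5*q - 14)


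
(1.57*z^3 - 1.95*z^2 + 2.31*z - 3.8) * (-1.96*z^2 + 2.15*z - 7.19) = -3.0772*z^5 + 7.1975*z^4 - 20.0084*z^3 + 26.435*z^2 - 24.7789*z + 27.322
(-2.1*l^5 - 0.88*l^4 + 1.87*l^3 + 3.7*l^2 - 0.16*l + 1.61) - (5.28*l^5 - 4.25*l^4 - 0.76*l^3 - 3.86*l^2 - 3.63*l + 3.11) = -7.38*l^5 + 3.37*l^4 + 2.63*l^3 + 7.56*l^2 + 3.47*l - 1.5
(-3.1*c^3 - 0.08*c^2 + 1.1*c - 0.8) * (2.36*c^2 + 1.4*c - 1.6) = -7.316*c^5 - 4.5288*c^4 + 7.444*c^3 - 0.22*c^2 - 2.88*c + 1.28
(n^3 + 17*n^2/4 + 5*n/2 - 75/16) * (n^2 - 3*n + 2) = n^5 + 5*n^4/4 - 33*n^3/4 - 59*n^2/16 + 305*n/16 - 75/8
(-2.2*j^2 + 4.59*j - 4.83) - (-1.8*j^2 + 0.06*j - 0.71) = -0.4*j^2 + 4.53*j - 4.12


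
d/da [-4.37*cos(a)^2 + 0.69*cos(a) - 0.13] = (8.74*cos(a) - 0.69)*sin(a)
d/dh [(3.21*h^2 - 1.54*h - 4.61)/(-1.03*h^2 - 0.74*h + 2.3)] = (-3.9616*h^2 + 5.2694*h - 6.9534)/(1.0609*h^4 + 1.5244*h^3 - 4.1904*h^2 - 3.404*h + 5.29)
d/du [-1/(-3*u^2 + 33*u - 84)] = (11 - 2*u)/(3*(u^2 - 11*u + 28)^2)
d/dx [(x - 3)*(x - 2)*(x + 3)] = 3*x^2 - 4*x - 9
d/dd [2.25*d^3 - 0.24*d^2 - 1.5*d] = 6.75*d^2 - 0.48*d - 1.5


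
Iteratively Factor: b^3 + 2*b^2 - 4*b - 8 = (b + 2)*(b^2 - 4) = (b + 2)^2*(b - 2)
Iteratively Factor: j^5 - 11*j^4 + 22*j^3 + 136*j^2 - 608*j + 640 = (j - 5)*(j^4 - 6*j^3 - 8*j^2 + 96*j - 128) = (j - 5)*(j - 4)*(j^3 - 2*j^2 - 16*j + 32) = (j - 5)*(j - 4)^2*(j^2 + 2*j - 8) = (j - 5)*(j - 4)^2*(j - 2)*(j + 4)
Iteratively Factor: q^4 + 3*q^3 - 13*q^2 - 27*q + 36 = (q + 3)*(q^3 - 13*q + 12) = (q - 1)*(q + 3)*(q^2 + q - 12) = (q - 1)*(q + 3)*(q + 4)*(q - 3)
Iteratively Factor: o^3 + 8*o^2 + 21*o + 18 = (o + 3)*(o^2 + 5*o + 6) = (o + 3)^2*(o + 2)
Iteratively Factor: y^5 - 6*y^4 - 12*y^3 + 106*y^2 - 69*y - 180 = (y + 1)*(y^4 - 7*y^3 - 5*y^2 + 111*y - 180) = (y + 1)*(y + 4)*(y^3 - 11*y^2 + 39*y - 45) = (y - 3)*(y + 1)*(y + 4)*(y^2 - 8*y + 15) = (y - 3)^2*(y + 1)*(y + 4)*(y - 5)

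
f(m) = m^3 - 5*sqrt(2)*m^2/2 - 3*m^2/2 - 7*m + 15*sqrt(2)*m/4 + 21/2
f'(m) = 3*m^2 - 5*sqrt(2)*m - 3*m - 7 + 15*sqrt(2)/4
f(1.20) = 2.94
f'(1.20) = -9.46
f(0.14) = 10.17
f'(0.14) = -3.05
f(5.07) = 2.78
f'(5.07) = 24.36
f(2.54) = -9.91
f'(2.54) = -7.92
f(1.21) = 2.85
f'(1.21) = -9.49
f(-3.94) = -122.15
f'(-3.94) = 84.55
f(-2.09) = -17.08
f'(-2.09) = 32.46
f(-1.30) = 2.00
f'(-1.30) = 16.47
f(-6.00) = -376.60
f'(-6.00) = 166.73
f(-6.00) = -376.60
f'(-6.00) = 166.73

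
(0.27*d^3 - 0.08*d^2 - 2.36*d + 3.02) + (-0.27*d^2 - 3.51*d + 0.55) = 0.27*d^3 - 0.35*d^2 - 5.87*d + 3.57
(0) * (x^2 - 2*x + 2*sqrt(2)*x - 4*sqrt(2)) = 0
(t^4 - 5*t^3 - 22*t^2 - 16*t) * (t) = t^5 - 5*t^4 - 22*t^3 - 16*t^2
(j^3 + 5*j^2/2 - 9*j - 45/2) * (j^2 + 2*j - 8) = j^5 + 9*j^4/2 - 12*j^3 - 121*j^2/2 + 27*j + 180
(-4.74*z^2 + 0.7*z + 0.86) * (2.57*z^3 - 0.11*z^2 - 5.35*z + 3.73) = -12.1818*z^5 + 2.3204*z^4 + 27.4922*z^3 - 21.5198*z^2 - 1.99*z + 3.2078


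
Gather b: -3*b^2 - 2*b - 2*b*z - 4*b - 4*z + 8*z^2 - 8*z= -3*b^2 + b*(-2*z - 6) + 8*z^2 - 12*z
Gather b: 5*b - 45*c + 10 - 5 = 5*b - 45*c + 5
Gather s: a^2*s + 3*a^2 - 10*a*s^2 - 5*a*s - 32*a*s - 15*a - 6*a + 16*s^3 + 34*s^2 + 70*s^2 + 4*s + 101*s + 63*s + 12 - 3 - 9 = 3*a^2 - 21*a + 16*s^3 + s^2*(104 - 10*a) + s*(a^2 - 37*a + 168)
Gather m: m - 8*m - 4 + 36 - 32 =-7*m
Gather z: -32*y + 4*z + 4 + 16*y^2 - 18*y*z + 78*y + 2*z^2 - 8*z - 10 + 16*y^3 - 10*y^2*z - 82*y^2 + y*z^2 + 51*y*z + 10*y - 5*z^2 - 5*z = 16*y^3 - 66*y^2 + 56*y + z^2*(y - 3) + z*(-10*y^2 + 33*y - 9) - 6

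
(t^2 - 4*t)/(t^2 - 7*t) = (t - 4)/(t - 7)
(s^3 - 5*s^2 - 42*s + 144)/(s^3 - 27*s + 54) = (s - 8)/(s - 3)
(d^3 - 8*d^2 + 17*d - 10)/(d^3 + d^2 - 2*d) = (d^2 - 7*d + 10)/(d*(d + 2))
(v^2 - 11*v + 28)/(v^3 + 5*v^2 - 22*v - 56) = (v - 7)/(v^2 + 9*v + 14)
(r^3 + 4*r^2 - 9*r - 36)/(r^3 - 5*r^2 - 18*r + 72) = (r + 3)/(r - 6)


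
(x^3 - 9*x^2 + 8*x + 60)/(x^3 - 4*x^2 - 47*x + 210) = (x + 2)/(x + 7)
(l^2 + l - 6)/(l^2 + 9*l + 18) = (l - 2)/(l + 6)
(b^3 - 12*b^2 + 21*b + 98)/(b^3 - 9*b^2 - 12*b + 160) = (b^3 - 12*b^2 + 21*b + 98)/(b^3 - 9*b^2 - 12*b + 160)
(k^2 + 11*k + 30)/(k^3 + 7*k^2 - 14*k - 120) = 1/(k - 4)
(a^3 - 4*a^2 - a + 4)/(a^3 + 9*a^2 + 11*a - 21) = (a^2 - 3*a - 4)/(a^2 + 10*a + 21)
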